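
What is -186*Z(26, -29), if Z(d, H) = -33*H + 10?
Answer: -179862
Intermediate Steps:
Z(d, H) = 10 - 33*H
-186*Z(26, -29) = -186*(10 - 33*(-29)) = -186*(10 + 957) = -186*967 = -179862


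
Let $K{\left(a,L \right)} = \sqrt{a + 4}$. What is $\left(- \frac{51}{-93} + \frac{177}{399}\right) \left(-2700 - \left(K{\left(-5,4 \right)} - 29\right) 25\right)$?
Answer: $- \frac{8077750}{4123} - \frac{102250 i}{4123} \approx -1959.2 - 24.8 i$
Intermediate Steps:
$K{\left(a,L \right)} = \sqrt{4 + a}$
$\left(- \frac{51}{-93} + \frac{177}{399}\right) \left(-2700 - \left(K{\left(-5,4 \right)} - 29\right) 25\right) = \left(- \frac{51}{-93} + \frac{177}{399}\right) \left(-2700 - \left(\sqrt{4 - 5} - 29\right) 25\right) = \left(\left(-51\right) \left(- \frac{1}{93}\right) + 177 \cdot \frac{1}{399}\right) \left(-2700 - \left(\sqrt{-1} - 29\right) 25\right) = \left(\frac{17}{31} + \frac{59}{133}\right) \left(-2700 - \left(i - 29\right) 25\right) = \frac{4090 \left(-2700 - \left(-29 + i\right) 25\right)}{4123} = \frac{4090 \left(-2700 - \left(-725 + 25 i\right)\right)}{4123} = \frac{4090 \left(-2700 + \left(725 - 25 i\right)\right)}{4123} = \frac{4090 \left(-1975 - 25 i\right)}{4123} = - \frac{8077750}{4123} - \frac{102250 i}{4123}$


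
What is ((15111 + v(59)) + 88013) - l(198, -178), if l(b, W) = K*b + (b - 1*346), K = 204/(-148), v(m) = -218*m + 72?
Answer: 3357932/37 ≈ 90755.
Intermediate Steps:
v(m) = 72 - 218*m
K = -51/37 (K = 204*(-1/148) = -51/37 ≈ -1.3784)
l(b, W) = -346 - 14*b/37 (l(b, W) = -51*b/37 + (b - 1*346) = -51*b/37 + (b - 346) = -51*b/37 + (-346 + b) = -346 - 14*b/37)
((15111 + v(59)) + 88013) - l(198, -178) = ((15111 + (72 - 218*59)) + 88013) - (-346 - 14/37*198) = ((15111 + (72 - 12862)) + 88013) - (-346 - 2772/37) = ((15111 - 12790) + 88013) - 1*(-15574/37) = (2321 + 88013) + 15574/37 = 90334 + 15574/37 = 3357932/37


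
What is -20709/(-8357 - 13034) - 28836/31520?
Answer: 8979201/168561080 ≈ 0.053270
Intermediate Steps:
-20709/(-8357 - 13034) - 28836/31520 = -20709/(-21391) - 28836*1/31520 = -20709*(-1/21391) - 7209/7880 = 20709/21391 - 7209/7880 = 8979201/168561080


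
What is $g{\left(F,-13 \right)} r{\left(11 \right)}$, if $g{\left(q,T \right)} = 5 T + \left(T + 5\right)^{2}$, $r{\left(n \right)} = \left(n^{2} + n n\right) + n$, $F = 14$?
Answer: $-253$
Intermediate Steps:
$r{\left(n \right)} = n + 2 n^{2}$ ($r{\left(n \right)} = \left(n^{2} + n^{2}\right) + n = 2 n^{2} + n = n + 2 n^{2}$)
$g{\left(q,T \right)} = \left(5 + T\right)^{2} + 5 T$ ($g{\left(q,T \right)} = 5 T + \left(5 + T\right)^{2} = \left(5 + T\right)^{2} + 5 T$)
$g{\left(F,-13 \right)} r{\left(11 \right)} = \left(\left(5 - 13\right)^{2} + 5 \left(-13\right)\right) 11 \left(1 + 2 \cdot 11\right) = \left(\left(-8\right)^{2} - 65\right) 11 \left(1 + 22\right) = \left(64 - 65\right) 11 \cdot 23 = \left(-1\right) 253 = -253$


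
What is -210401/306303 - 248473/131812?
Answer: -103841401931/40374411036 ≈ -2.5720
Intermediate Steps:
-210401/306303 - 248473/131812 = -103841401931/40374411036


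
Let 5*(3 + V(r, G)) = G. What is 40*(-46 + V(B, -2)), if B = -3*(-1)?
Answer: -1976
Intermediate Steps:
B = 3
V(r, G) = -3 + G/5
40*(-46 + V(B, -2)) = 40*(-46 + (-3 + (⅕)*(-2))) = 40*(-46 + (-3 - ⅖)) = 40*(-46 - 17/5) = 40*(-247/5) = -1976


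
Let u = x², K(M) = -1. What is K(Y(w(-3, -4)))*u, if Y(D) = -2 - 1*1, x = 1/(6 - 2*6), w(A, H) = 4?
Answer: -1/36 ≈ -0.027778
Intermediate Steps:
x = -⅙ (x = 1/(6 - 12) = 1/(-6) = -⅙ ≈ -0.16667)
Y(D) = -3 (Y(D) = -2 - 1 = -3)
u = 1/36 (u = (-⅙)² = 1/36 ≈ 0.027778)
K(Y(w(-3, -4)))*u = -1*1/36 = -1/36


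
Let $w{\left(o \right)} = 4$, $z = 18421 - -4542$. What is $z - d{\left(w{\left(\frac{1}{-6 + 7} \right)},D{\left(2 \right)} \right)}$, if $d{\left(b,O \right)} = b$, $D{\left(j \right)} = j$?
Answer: $22959$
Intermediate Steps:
$z = 22963$ ($z = 18421 + 4542 = 22963$)
$z - d{\left(w{\left(\frac{1}{-6 + 7} \right)},D{\left(2 \right)} \right)} = 22963 - 4 = 22959$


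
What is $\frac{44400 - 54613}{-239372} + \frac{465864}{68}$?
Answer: $\frac{3982696139}{581332} \approx 6851.0$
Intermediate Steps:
$\frac{44400 - 54613}{-239372} + \frac{465864}{68} = \left(44400 - 54613\right) \left(- \frac{1}{239372}\right) + 465864 \cdot \frac{1}{68} = \left(-10213\right) \left(- \frac{1}{239372}\right) + \frac{116466}{17} = \frac{1459}{34196} + \frac{116466}{17} = \frac{3982696139}{581332}$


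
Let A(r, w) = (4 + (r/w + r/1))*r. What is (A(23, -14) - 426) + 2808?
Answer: 41513/14 ≈ 2965.2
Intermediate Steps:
A(r, w) = r*(4 + r + r/w) (A(r, w) = (4 + (r/w + r*1))*r = (4 + (r/w + r))*r = (4 + (r + r/w))*r = (4 + r + r/w)*r = r*(4 + r + r/w))
(A(23, -14) - 426) + 2808 = (23*(23 - 14*(4 + 23))/(-14) - 426) + 2808 = (23*(-1/14)*(23 - 14*27) - 426) + 2808 = (23*(-1/14)*(23 - 378) - 426) + 2808 = (23*(-1/14)*(-355) - 426) + 2808 = (8165/14 - 426) + 2808 = 2201/14 + 2808 = 41513/14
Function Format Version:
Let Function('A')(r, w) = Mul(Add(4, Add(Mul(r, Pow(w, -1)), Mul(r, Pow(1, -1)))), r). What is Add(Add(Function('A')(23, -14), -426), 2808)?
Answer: Rational(41513, 14) ≈ 2965.2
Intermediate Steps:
Function('A')(r, w) = Mul(r, Add(4, r, Mul(r, Pow(w, -1)))) (Function('A')(r, w) = Mul(Add(4, Add(Mul(r, Pow(w, -1)), Mul(r, 1))), r) = Mul(Add(4, Add(Mul(r, Pow(w, -1)), r)), r) = Mul(Add(4, Add(r, Mul(r, Pow(w, -1)))), r) = Mul(Add(4, r, Mul(r, Pow(w, -1))), r) = Mul(r, Add(4, r, Mul(r, Pow(w, -1)))))
Add(Add(Function('A')(23, -14), -426), 2808) = Add(Add(Mul(23, Pow(-14, -1), Add(23, Mul(-14, Add(4, 23)))), -426), 2808) = Add(Add(Mul(23, Rational(-1, 14), Add(23, Mul(-14, 27))), -426), 2808) = Add(Add(Mul(23, Rational(-1, 14), Add(23, -378)), -426), 2808) = Add(Add(Mul(23, Rational(-1, 14), -355), -426), 2808) = Add(Add(Rational(8165, 14), -426), 2808) = Add(Rational(2201, 14), 2808) = Rational(41513, 14)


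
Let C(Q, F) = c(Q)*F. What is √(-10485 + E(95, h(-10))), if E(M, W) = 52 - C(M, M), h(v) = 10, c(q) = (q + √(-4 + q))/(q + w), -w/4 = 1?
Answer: √(-87216948 - 8645*√91)/91 ≈ 102.67*I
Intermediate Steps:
w = -4 (w = -4*1 = -4)
c(q) = (q + √(-4 + q))/(-4 + q) (c(q) = (q + √(-4 + q))/(q - 4) = (q + √(-4 + q))/(-4 + q))
C(Q, F) = F*(Q + √(-4 + Q))/(-4 + Q) (C(Q, F) = ((Q + √(-4 + Q))/(-4 + Q))*F = F*(Q + √(-4 + Q))/(-4 + Q))
E(M, W) = 52 - M*(M + √(-4 + M))/(-4 + M)
√(-10485 + E(95, h(-10))) = √(-10485 + (-208 + 52*95 - 1*95*(95 + √(-4 + 95)))/(-4 + 95)) = √(-10485 + (-208 + 4940 - 1*95*(95 + √91))/91) = √(-10485 + (-208 + 4940 + (-9025 - 95*√91))/91) = √(-10485 + (-4293 - 95*√91)/91) = √(-10485 + (-4293/91 - 95*√91/91)) = √(-958428/91 - 95*√91/91)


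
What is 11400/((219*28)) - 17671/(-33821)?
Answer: 41159831/17282531 ≈ 2.3816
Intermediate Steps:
11400/((219*28)) - 17671/(-33821) = 11400/6132 - 17671*(-1/33821) = 11400*(1/6132) + 17671/33821 = 950/511 + 17671/33821 = 41159831/17282531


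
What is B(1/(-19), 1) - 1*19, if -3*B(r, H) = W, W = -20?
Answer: -37/3 ≈ -12.333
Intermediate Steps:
B(r, H) = 20/3 (B(r, H) = -⅓*(-20) = 20/3)
B(1/(-19), 1) - 1*19 = 20/3 - 1*19 = 20/3 - 19 = -37/3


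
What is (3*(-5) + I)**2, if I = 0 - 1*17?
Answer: 1024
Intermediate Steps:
I = -17 (I = 0 - 17 = -17)
(3*(-5) + I)**2 = (3*(-5) - 17)**2 = (-15 - 17)**2 = (-32)**2 = 1024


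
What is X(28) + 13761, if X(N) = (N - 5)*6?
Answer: 13899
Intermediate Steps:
X(N) = -30 + 6*N (X(N) = (-5 + N)*6 = -30 + 6*N)
X(28) + 13761 = (-30 + 6*28) + 13761 = (-30 + 168) + 13761 = 138 + 13761 = 13899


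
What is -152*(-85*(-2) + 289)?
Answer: -69768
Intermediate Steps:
-152*(-85*(-2) + 289) = -152*(170 + 289) = -152*459 = -69768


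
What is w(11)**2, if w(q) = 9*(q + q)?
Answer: 39204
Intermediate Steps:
w(q) = 18*q (w(q) = 9*(2*q) = 18*q)
w(11)**2 = (18*11)**2 = 198**2 = 39204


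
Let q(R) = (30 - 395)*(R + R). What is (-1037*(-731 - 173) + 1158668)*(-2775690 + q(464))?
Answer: -6528164631560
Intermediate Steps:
q(R) = -730*R
(-1037*(-731 - 173) + 1158668)*(-2775690 + q(464)) = (-1037*(-731 - 173) + 1158668)*(-2775690 - 730*464) = (-1037*(-904) + 1158668)*(-2775690 - 338720) = (937448 + 1158668)*(-3114410) = 2096116*(-3114410) = -6528164631560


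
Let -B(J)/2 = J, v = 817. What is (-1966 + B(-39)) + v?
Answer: -1071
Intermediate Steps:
B(J) = -2*J
(-1966 + B(-39)) + v = (-1966 - 2*(-39)) + 817 = (-1966 + 78) + 817 = -1888 + 817 = -1071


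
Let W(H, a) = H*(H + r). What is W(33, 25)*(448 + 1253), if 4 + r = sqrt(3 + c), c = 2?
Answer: 1627857 + 56133*sqrt(5) ≈ 1.7534e+6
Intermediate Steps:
r = -4 + sqrt(5) (r = -4 + sqrt(3 + 2) = -4 + sqrt(5) ≈ -1.7639)
W(H, a) = H*(-4 + H + sqrt(5)) (W(H, a) = H*(H + (-4 + sqrt(5))) = H*(-4 + H + sqrt(5)))
W(33, 25)*(448 + 1253) = (33*(-4 + 33 + sqrt(5)))*(448 + 1253) = (33*(29 + sqrt(5)))*1701 = (957 + 33*sqrt(5))*1701 = 1627857 + 56133*sqrt(5)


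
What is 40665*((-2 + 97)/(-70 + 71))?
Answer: 3863175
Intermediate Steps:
40665*((-2 + 97)/(-70 + 71)) = 40665*(95/1) = 40665*(95*1) = 40665*95 = 3863175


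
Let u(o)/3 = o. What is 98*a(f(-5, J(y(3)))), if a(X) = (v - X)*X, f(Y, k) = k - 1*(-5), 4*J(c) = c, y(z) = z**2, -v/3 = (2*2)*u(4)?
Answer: -859705/8 ≈ -1.0746e+5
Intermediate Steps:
u(o) = 3*o
v = -144 (v = -3*2*2*3*4 = -12*12 = -3*48 = -144)
J(c) = c/4
f(Y, k) = 5 + k (f(Y, k) = k + 5 = 5 + k)
a(X) = X*(-144 - X) (a(X) = (-144 - X)*X = X*(-144 - X))
98*a(f(-5, J(y(3)))) = 98*(-(5 + (1/4)*3**2)*(144 + (5 + (1/4)*3**2))) = 98*(-(5 + (1/4)*9)*(144 + (5 + (1/4)*9))) = 98*(-(5 + 9/4)*(144 + (5 + 9/4))) = 98*(-1*29/4*(144 + 29/4)) = 98*(-1*29/4*605/4) = 98*(-17545/16) = -859705/8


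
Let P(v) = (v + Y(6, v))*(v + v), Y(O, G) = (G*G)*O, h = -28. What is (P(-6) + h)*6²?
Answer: -91728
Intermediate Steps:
Y(O, G) = O*G² (Y(O, G) = G²*O = O*G²)
P(v) = 2*v*(v + 6*v²) (P(v) = (v + 6*v²)*(v + v) = (v + 6*v²)*(2*v) = 2*v*(v + 6*v²))
(P(-6) + h)*6² = ((-6)²*(2 + 12*(-6)) - 28)*6² = (36*(2 - 72) - 28)*36 = (36*(-70) - 28)*36 = (-2520 - 28)*36 = -2548*36 = -91728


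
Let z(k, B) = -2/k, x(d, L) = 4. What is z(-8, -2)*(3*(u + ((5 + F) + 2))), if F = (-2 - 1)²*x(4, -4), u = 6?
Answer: 147/4 ≈ 36.750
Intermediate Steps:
F = 36 (F = (-2 - 1)²*4 = (-3)²*4 = 9*4 = 36)
z(-8, -2)*(3*(u + ((5 + F) + 2))) = (-2/(-8))*(3*(6 + ((5 + 36) + 2))) = (-2*(-⅛))*(3*(6 + (41 + 2))) = (3*(6 + 43))/4 = (3*49)/4 = (¼)*147 = 147/4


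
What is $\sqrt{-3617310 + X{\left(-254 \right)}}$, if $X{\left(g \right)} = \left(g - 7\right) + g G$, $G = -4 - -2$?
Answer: $i \sqrt{3617063} \approx 1901.9 i$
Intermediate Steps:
$G = -2$ ($G = -4 + 2 = -2$)
$X{\left(g \right)} = -7 - g$ ($X{\left(g \right)} = \left(g - 7\right) + g \left(-2\right) = \left(g - 7\right) - 2 g = \left(-7 + g\right) - 2 g = -7 - g$)
$\sqrt{-3617310 + X{\left(-254 \right)}} = \sqrt{-3617310 - -247} = \sqrt{-3617310 + \left(-7 + 254\right)} = \sqrt{-3617310 + 247} = \sqrt{-3617063} = i \sqrt{3617063}$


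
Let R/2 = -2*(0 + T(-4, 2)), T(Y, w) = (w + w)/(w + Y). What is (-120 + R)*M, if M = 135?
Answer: -15120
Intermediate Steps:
T(Y, w) = 2*w/(Y + w) (T(Y, w) = (2*w)/(Y + w) = 2*w/(Y + w))
R = 8 (R = 2*(-2*(0 + 2*2/(-4 + 2))) = 2*(-2*(0 + 2*2/(-2))) = 2*(-2*(0 + 2*2*(-½))) = 2*(-2*(0 - 2)) = 2*(-2*(-2)) = 2*4 = 8)
(-120 + R)*M = (-120 + 8)*135 = -112*135 = -15120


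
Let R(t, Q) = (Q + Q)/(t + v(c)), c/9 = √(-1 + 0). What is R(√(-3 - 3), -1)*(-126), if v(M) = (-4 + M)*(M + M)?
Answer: -252*I/(-72 + √6 + 162*I) ≈ -1.3135 + 0.5639*I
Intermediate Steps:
c = 9*I (c = 9*√(-1 + 0) = 9*√(-1) = 9*I ≈ 9.0*I)
v(M) = 2*M*(-4 + M) (v(M) = (-4 + M)*(2*M) = 2*M*(-4 + M))
R(t, Q) = 2*Q/(t + 18*I*(-4 + 9*I)) (R(t, Q) = (Q + Q)/(t + 2*(9*I)*(-4 + 9*I)) = (2*Q)/(t + 18*I*(-4 + 9*I)) = 2*Q/(t + 18*I*(-4 + 9*I)))
R(√(-3 - 3), -1)*(-126) = (2*(-1)/(-162 + √(-3 - 3) - 72*I))*(-126) = (2*(-1)/(-162 + √(-6) - 72*I))*(-126) = (2*(-1)/(-162 + I*√6 - 72*I))*(-126) = (2*(-1)/(-162 - 72*I + I*√6))*(-126) = -2/(-162 - 72*I + I*√6)*(-126) = 252/(-162 - 72*I + I*√6)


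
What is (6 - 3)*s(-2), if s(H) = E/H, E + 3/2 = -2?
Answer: 21/4 ≈ 5.2500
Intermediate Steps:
E = -7/2 (E = -3/2 - 2 = -7/2 ≈ -3.5000)
s(H) = -7/(2*H)
(6 - 3)*s(-2) = (6 - 3)*(-7/2/(-2)) = 3*(-7/2*(-1/2)) = 3*(7/4) = 21/4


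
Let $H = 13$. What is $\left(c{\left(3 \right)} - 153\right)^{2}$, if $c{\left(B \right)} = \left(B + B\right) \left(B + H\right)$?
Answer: $3249$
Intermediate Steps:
$c{\left(B \right)} = 2 B \left(13 + B\right)$ ($c{\left(B \right)} = \left(B + B\right) \left(B + 13\right) = 2 B \left(13 + B\right)$)
$\left(c{\left(3 \right)} - 153\right)^{2} = \left(2 \cdot 3 \left(13 + 3\right) - 153\right)^{2} = \left(2 \cdot 3 \cdot 16 - 153\right)^{2} = \left(96 - 153\right)^{2} = \left(-57\right)^{2} = 3249$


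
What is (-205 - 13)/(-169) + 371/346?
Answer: 138127/58474 ≈ 2.3622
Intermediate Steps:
(-205 - 13)/(-169) + 371/346 = -218*(-1/169) + 371*(1/346) = 218/169 + 371/346 = 138127/58474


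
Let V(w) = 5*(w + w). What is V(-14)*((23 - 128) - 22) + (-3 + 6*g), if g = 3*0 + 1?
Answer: 17783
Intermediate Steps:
g = 1 (g = 0 + 1 = 1)
V(w) = 10*w (V(w) = 5*(2*w) = 10*w)
V(-14)*((23 - 128) - 22) + (-3 + 6*g) = (10*(-14))*((23 - 128) - 22) + (-3 + 6*1) = -140*(-105 - 22) + (-3 + 6) = -140*(-127) + 3 = 17780 + 3 = 17783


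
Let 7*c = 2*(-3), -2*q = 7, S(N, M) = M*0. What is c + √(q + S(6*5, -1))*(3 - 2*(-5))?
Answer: -6/7 + 13*I*√14/2 ≈ -0.85714 + 24.321*I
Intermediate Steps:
S(N, M) = 0
q = -7/2 (q = -½*7 = -7/2 ≈ -3.5000)
c = -6/7 (c = (2*(-3))/7 = (⅐)*(-6) = -6/7 ≈ -0.85714)
c + √(q + S(6*5, -1))*(3 - 2*(-5)) = -6/7 + √(-7/2 + 0)*(3 - 2*(-5)) = -6/7 + √(-7/2)*(3 + 10) = -6/7 + (I*√14/2)*13 = -6/7 + 13*I*√14/2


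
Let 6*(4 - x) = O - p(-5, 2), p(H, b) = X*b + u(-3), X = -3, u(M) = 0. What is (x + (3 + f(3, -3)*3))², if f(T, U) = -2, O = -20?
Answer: 100/9 ≈ 11.111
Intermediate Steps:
p(H, b) = -3*b (p(H, b) = -3*b + 0 = -3*b)
x = 19/3 (x = 4 - (-20 - (-3)*2)/6 = 4 - (-20 - 1*(-6))/6 = 4 - (-20 + 6)/6 = 4 - ⅙*(-14) = 4 + 7/3 = 19/3 ≈ 6.3333)
(x + (3 + f(3, -3)*3))² = (19/3 + (3 - 2*3))² = (19/3 + (3 - 6))² = (19/3 - 3)² = (10/3)² = 100/9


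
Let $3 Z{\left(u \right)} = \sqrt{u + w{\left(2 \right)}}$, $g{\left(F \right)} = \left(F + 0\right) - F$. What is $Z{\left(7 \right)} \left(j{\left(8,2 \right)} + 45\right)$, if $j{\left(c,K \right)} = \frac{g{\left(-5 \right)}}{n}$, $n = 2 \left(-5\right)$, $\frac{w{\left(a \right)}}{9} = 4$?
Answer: $15 \sqrt{43} \approx 98.362$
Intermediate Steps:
$w{\left(a \right)} = 36$ ($w{\left(a \right)} = 9 \cdot 4 = 36$)
$n = -10$
$g{\left(F \right)} = 0$ ($g{\left(F \right)} = F - F = 0$)
$j{\left(c,K \right)} = 0$ ($j{\left(c,K \right)} = \frac{0}{-10} = 0 \left(- \frac{1}{10}\right) = 0$)
$Z{\left(u \right)} = \frac{\sqrt{36 + u}}{3}$ ($Z{\left(u \right)} = \frac{\sqrt{u + 36}}{3} = \frac{\sqrt{36 + u}}{3}$)
$Z{\left(7 \right)} \left(j{\left(8,2 \right)} + 45\right) = \frac{\sqrt{36 + 7}}{3} \left(0 + 45\right) = \frac{\sqrt{43}}{3} \cdot 45 = 15 \sqrt{43}$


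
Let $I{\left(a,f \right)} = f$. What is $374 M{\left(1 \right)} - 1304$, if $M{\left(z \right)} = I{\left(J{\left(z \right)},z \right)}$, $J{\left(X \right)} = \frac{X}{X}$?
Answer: $-930$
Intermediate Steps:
$J{\left(X \right)} = 1$
$M{\left(z \right)} = z$
$374 M{\left(1 \right)} - 1304 = 374 \cdot 1 - 1304 = 374 - 1304 = -930$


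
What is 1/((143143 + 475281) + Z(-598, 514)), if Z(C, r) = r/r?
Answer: 1/618425 ≈ 1.6170e-6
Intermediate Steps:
Z(C, r) = 1
1/((143143 + 475281) + Z(-598, 514)) = 1/((143143 + 475281) + 1) = 1/(618424 + 1) = 1/618425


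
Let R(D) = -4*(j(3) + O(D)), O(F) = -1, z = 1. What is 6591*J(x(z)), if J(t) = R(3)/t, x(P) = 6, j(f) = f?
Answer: -8788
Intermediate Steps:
R(D) = -8 (R(D) = -4*(3 - 1) = -4*2 = -8)
J(t) = -8/t
6591*J(x(z)) = 6591*(-8/6) = 6591*(-8*⅙) = 6591*(-4/3) = -8788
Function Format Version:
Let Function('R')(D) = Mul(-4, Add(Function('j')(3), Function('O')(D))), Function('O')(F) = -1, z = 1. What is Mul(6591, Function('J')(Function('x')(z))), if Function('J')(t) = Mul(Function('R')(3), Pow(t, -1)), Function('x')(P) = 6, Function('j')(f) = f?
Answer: -8788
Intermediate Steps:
Function('R')(D) = -8 (Function('R')(D) = Mul(-4, Add(3, -1)) = Mul(-4, 2) = -8)
Function('J')(t) = Mul(-8, Pow(t, -1))
Mul(6591, Function('J')(Function('x')(z))) = Mul(6591, Mul(-8, Pow(6, -1))) = Mul(6591, Mul(-8, Rational(1, 6))) = Mul(6591, Rational(-4, 3)) = -8788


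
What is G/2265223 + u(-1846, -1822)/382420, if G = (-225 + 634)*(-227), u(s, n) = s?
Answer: -19843310859/433133289830 ≈ -0.045813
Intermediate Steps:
G = -92843 (G = 409*(-227) = -92843)
G/2265223 + u(-1846, -1822)/382420 = -92843/2265223 - 1846/382420 = -92843*1/2265223 - 1846*1/382420 = -92843/2265223 - 923/191210 = -19843310859/433133289830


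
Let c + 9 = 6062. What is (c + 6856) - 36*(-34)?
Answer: 14133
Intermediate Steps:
c = 6053 (c = -9 + 6062 = 6053)
(c + 6856) - 36*(-34) = (6053 + 6856) - 36*(-34) = 12909 + 1224 = 14133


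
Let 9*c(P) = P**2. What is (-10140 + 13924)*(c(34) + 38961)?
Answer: 1331230120/9 ≈ 1.4791e+8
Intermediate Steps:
c(P) = P**2/9
(-10140 + 13924)*(c(34) + 38961) = (-10140 + 13924)*((1/9)*34**2 + 38961) = 3784*((1/9)*1156 + 38961) = 3784*(1156/9 + 38961) = 3784*(351805/9) = 1331230120/9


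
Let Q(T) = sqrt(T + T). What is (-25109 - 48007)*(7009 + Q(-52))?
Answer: -512470044 - 146232*I*sqrt(26) ≈ -5.1247e+8 - 7.4564e+5*I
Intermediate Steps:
Q(T) = sqrt(2)*sqrt(T) (Q(T) = sqrt(2*T) = sqrt(2)*sqrt(T))
(-25109 - 48007)*(7009 + Q(-52)) = (-25109 - 48007)*(7009 + sqrt(2)*sqrt(-52)) = -73116*(7009 + sqrt(2)*(2*I*sqrt(13))) = -73116*(7009 + 2*I*sqrt(26)) = -512470044 - 146232*I*sqrt(26)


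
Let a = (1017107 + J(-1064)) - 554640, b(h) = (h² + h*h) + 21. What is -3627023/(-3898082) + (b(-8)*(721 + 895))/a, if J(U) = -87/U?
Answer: 2783396887789857/1918109621877950 ≈ 1.4511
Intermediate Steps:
b(h) = 21 + 2*h² (b(h) = (h² + h²) + 21 = 2*h² + 21 = 21 + 2*h²)
a = 492064975/1064 (a = (1017107 - 87/(-1064)) - 554640 = (1017107 - 87*(-1/1064)) - 554640 = (1017107 + 87/1064) - 554640 = 1082201935/1064 - 554640 = 492064975/1064 ≈ 4.6247e+5)
-3627023/(-3898082) + (b(-8)*(721 + 895))/a = -3627023/(-3898082) + ((21 + 2*(-8)²)*(721 + 895))/(492064975/1064) = -3627023*(-1/3898082) + ((21 + 2*64)*1616)*(1064/492064975) = 3627023/3898082 + ((21 + 128)*1616)*(1064/492064975) = 3627023/3898082 + (149*1616)*(1064/492064975) = 3627023/3898082 + 240784*(1064/492064975) = 3627023/3898082 + 256194176/492064975 = 2783396887789857/1918109621877950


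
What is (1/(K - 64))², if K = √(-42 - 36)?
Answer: (64 - I*√78)⁻² ≈ 0.00023062 + 6.4886e-5*I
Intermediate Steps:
K = I*√78 (K = √(-78) = I*√78 ≈ 8.8318*I)
(1/(K - 64))² = (1/(I*√78 - 64))² = (1/(-64 + I*√78))² = (-64 + I*√78)⁻²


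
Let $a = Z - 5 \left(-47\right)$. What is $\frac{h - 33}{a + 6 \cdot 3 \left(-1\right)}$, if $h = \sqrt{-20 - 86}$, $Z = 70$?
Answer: $- \frac{33}{287} + \frac{i \sqrt{106}}{287} \approx -0.11498 + 0.035873 i$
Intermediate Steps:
$a = 305$ ($a = 70 - 5 \left(-47\right) = 70 - -235 = 70 + 235 = 305$)
$h = i \sqrt{106}$ ($h = \sqrt{-106} = i \sqrt{106} \approx 10.296 i$)
$\frac{h - 33}{a + 6 \cdot 3 \left(-1\right)} = \frac{i \sqrt{106} - 33}{305 + 6 \cdot 3 \left(-1\right)} = \frac{-33 + i \sqrt{106}}{305 + 18 \left(-1\right)} = \frac{-33 + i \sqrt{106}}{305 - 18} = \frac{-33 + i \sqrt{106}}{287} = \left(-33 + i \sqrt{106}\right) \frac{1}{287} = - \frac{33}{287} + \frac{i \sqrt{106}}{287}$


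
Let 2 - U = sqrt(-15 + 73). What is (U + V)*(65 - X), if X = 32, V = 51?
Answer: 1749 - 33*sqrt(58) ≈ 1497.7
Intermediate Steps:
U = 2 - sqrt(58) (U = 2 - sqrt(-15 + 73) = 2 - sqrt(58) ≈ -5.6158)
(U + V)*(65 - X) = ((2 - sqrt(58)) + 51)*(65 - 1*32) = (53 - sqrt(58))*(65 - 32) = (53 - sqrt(58))*33 = 1749 - 33*sqrt(58)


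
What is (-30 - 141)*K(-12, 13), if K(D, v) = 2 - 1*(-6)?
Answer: -1368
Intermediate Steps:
K(D, v) = 8 (K(D, v) = 2 + 6 = 8)
(-30 - 141)*K(-12, 13) = (-30 - 141)*8 = -171*8 = -1368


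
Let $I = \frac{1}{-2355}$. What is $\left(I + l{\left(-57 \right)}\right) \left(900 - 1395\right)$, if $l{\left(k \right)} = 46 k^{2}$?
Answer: $- \frac{11614817577}{157} \approx -7.398 \cdot 10^{7}$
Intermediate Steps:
$I = - \frac{1}{2355} \approx -0.00042463$
$\left(I + l{\left(-57 \right)}\right) \left(900 - 1395\right) = \left(- \frac{1}{2355} + 46 \left(-57\right)^{2}\right) \left(900 - 1395\right) = \left(- \frac{1}{2355} + 46 \cdot 3249\right) \left(-495\right) = \left(- \frac{1}{2355} + 149454\right) \left(-495\right) = \frac{351964169}{2355} \left(-495\right) = - \frac{11614817577}{157}$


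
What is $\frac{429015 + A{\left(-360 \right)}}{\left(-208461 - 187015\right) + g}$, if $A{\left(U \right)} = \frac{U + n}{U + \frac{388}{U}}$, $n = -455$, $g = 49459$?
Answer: $- \frac{4647257935}{3748171483} \approx -1.2399$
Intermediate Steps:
$A{\left(U \right)} = \frac{-455 + U}{U + \frac{388}{U}}$ ($A{\left(U \right)} = \frac{U - 455}{U + \frac{388}{U}} = \frac{-455 + U}{U + \frac{388}{U}}$)
$\frac{429015 + A{\left(-360 \right)}}{\left(-208461 - 187015\right) + g} = \frac{429015 - \frac{360 \left(-455 - 360\right)}{388 + \left(-360\right)^{2}}}{\left(-208461 - 187015\right) + 49459} = \frac{429015 - 360 \frac{1}{388 + 129600} \left(-815\right)}{-395476 + 49459} = \frac{429015 - 360 \cdot \frac{1}{129988} \left(-815\right)}{-346017} = \left(429015 - \frac{90}{32497} \left(-815\right)\right) \left(- \frac{1}{346017}\right) = \left(429015 + \frac{73350}{32497}\right) \left(- \frac{1}{346017}\right) = \frac{13941773805}{32497} \left(- \frac{1}{346017}\right) = - \frac{4647257935}{3748171483}$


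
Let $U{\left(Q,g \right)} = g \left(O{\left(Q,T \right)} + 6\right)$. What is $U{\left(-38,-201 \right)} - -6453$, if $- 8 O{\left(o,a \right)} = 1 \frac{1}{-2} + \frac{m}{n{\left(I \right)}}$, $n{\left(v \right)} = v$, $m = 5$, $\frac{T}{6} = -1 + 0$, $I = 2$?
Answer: $\frac{21189}{4} \approx 5297.3$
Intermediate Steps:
$T = -6$ ($T = 6 \left(-1 + 0\right) = 6 \left(-1\right) = -6$)
$O{\left(o,a \right)} = - \frac{1}{4}$ ($O{\left(o,a \right)} = - \frac{1 \frac{1}{-2} + \frac{5}{2}}{8} = - \frac{1 \left(- \frac{1}{2}\right) + 5 \cdot \frac{1}{2}}{8} = - \frac{- \frac{1}{2} + \frac{5}{2}}{8} = \left(- \frac{1}{8}\right) 2 = - \frac{1}{4}$)
$U{\left(Q,g \right)} = \frac{23 g}{4}$ ($U{\left(Q,g \right)} = g \left(- \frac{1}{4} + 6\right) = g \frac{23}{4} = \frac{23 g}{4}$)
$U{\left(-38,-201 \right)} - -6453 = \frac{23}{4} \left(-201\right) - -6453 = - \frac{4623}{4} + 6453 = \frac{21189}{4}$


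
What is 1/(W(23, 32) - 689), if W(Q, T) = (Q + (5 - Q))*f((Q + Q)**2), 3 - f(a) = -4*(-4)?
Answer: -1/754 ≈ -0.0013263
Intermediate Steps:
f(a) = -13 (f(a) = 3 - (-4)*(-4) = 3 - 1*16 = 3 - 16 = -13)
W(Q, T) = -65 (W(Q, T) = (Q + (5 - Q))*(-13) = 5*(-13) = -65)
1/(W(23, 32) - 689) = 1/(-65 - 689) = 1/(-754) = -1/754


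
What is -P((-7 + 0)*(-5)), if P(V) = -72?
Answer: 72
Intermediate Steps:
-P((-7 + 0)*(-5)) = -1*(-72) = 72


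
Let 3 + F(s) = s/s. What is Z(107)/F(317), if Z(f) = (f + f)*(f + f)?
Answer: -22898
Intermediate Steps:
Z(f) = 4*f**2 (Z(f) = (2*f)*(2*f) = 4*f**2)
F(s) = -2 (F(s) = -3 + s/s = -3 + 1 = -2)
Z(107)/F(317) = (4*107**2)/(-2) = (4*11449)*(-1/2) = 45796*(-1/2) = -22898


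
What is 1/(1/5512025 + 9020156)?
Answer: 5512025/49719325375901 ≈ 1.1086e-7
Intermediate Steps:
1/(1/5512025 + 9020156) = 1/(49719325375901/5512025) = 5512025/49719325375901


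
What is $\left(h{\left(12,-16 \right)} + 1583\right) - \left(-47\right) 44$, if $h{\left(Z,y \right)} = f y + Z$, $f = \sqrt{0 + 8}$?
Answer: $3663 - 32 \sqrt{2} \approx 3617.7$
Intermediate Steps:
$f = 2 \sqrt{2}$ ($f = \sqrt{8} = 2 \sqrt{2} \approx 2.8284$)
$h{\left(Z,y \right)} = Z + 2 y \sqrt{2}$ ($h{\left(Z,y \right)} = 2 \sqrt{2} y + Z = 2 y \sqrt{2} + Z = Z + 2 y \sqrt{2}$)
$\left(h{\left(12,-16 \right)} + 1583\right) - \left(-47\right) 44 = \left(\left(12 + 2 \left(-16\right) \sqrt{2}\right) + 1583\right) - \left(-47\right) 44 = \left(\left(12 - 32 \sqrt{2}\right) + 1583\right) - -2068 = \left(1595 - 32 \sqrt{2}\right) + 2068 = 3663 - 32 \sqrt{2}$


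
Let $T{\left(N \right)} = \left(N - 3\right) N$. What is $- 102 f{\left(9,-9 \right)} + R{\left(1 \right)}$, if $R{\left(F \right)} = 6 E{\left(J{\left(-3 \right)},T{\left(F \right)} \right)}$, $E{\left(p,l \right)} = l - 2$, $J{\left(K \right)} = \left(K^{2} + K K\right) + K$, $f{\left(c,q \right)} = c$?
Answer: $-942$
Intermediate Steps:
$T{\left(N \right)} = N \left(-3 + N\right)$ ($T{\left(N \right)} = \left(-3 + N\right) N = N \left(-3 + N\right)$)
$J{\left(K \right)} = K + 2 K^{2}$ ($J{\left(K \right)} = \left(K^{2} + K^{2}\right) + K = 2 K^{2} + K = K + 2 K^{2}$)
$E{\left(p,l \right)} = -2 + l$
$R{\left(F \right)} = -12 + 6 F \left(-3 + F\right)$ ($R{\left(F \right)} = 6 \left(-2 + F \left(-3 + F\right)\right) = -12 + 6 F \left(-3 + F\right)$)
$- 102 f{\left(9,-9 \right)} + R{\left(1 \right)} = \left(-102\right) 9 - \left(12 - 6 \left(-3 + 1\right)\right) = -918 - \left(12 - -12\right) = -918 - 24 = -942$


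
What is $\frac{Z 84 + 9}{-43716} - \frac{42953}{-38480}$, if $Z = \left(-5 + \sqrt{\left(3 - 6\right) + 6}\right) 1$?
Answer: $\frac{157795719}{140182640} - \frac{7 \sqrt{3}}{3643} \approx 1.1223$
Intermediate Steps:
$Z = -5 + \sqrt{3}$ ($Z = \left(-5 + \sqrt{\left(3 - 6\right) + 6}\right) 1 = \left(-5 + \sqrt{-3 + 6}\right) 1 = \left(-5 + \sqrt{3}\right) 1 = -5 + \sqrt{3} \approx -3.2679$)
$\frac{Z 84 + 9}{-43716} - \frac{42953}{-38480} = \frac{\left(-5 + \sqrt{3}\right) 84 + 9}{-43716} - \frac{42953}{-38480} = \left(\left(-420 + 84 \sqrt{3}\right) + 9\right) \left(- \frac{1}{43716}\right) - - \frac{42953}{38480} = \left(-411 + 84 \sqrt{3}\right) \left(- \frac{1}{43716}\right) + \frac{42953}{38480} = \left(\frac{137}{14572} - \frac{7 \sqrt{3}}{3643}\right) + \frac{42953}{38480} = \frac{157795719}{140182640} - \frac{7 \sqrt{3}}{3643}$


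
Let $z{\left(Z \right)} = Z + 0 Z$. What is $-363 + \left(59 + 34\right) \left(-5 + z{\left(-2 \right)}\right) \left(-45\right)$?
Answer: $28932$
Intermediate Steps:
$z{\left(Z \right)} = Z$ ($z{\left(Z \right)} = Z + 0 = Z$)
$-363 + \left(59 + 34\right) \left(-5 + z{\left(-2 \right)}\right) \left(-45\right) = -363 + \left(59 + 34\right) \left(-5 - 2\right) \left(-45\right) = -363 + 93 \left(-7\right) \left(-45\right) = -363 - -29295 = -363 + 29295 = 28932$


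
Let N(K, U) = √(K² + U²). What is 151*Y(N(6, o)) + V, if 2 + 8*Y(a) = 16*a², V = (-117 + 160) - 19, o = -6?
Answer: 86921/4 ≈ 21730.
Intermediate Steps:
V = 24 (V = 43 - 19 = 24)
Y(a) = -¼ + 2*a² (Y(a) = -¼ + (16*a²)/8 = -¼ + 2*a²)
151*Y(N(6, o)) + V = 151*(-¼ + 2*(√(6² + (-6)²))²) + 24 = 151*(-¼ + 2*(√(36 + 36))²) + 24 = 151*(-¼ + 2*(√72)²) + 24 = 151*(-¼ + 2*(6*√2)²) + 24 = 151*(-¼ + 2*72) + 24 = 151*(-¼ + 144) + 24 = 151*(575/4) + 24 = 86825/4 + 24 = 86921/4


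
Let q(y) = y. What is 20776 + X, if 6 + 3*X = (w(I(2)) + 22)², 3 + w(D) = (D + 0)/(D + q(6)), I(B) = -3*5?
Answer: 564742/27 ≈ 20916.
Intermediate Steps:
I(B) = -15
w(D) = -3 + D/(6 + D) (w(D) = -3 + (D + 0)/(D + 6) = -3 + D/(6 + D))
X = 3790/27 (X = -2 + (2*(-9 - 1*(-15))/(6 - 15) + 22)²/3 = -2 + (2*(-9 + 15)/(-9) + 22)²/3 = -2 + (2*(-⅑)*6 + 22)²/3 = -2 + (-4/3 + 22)²/3 = -2 + (62/3)²/3 = -2 + (⅓)*(3844/9) = -2 + 3844/27 = 3790/27 ≈ 140.37)
20776 + X = 20776 + 3790/27 = 564742/27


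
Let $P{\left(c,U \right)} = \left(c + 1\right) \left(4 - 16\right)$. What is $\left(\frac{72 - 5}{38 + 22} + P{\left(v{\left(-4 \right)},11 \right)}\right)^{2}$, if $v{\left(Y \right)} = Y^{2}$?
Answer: $\frac{148181929}{3600} \approx 41162.0$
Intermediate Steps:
$P{\left(c,U \right)} = -12 - 12 c$ ($P{\left(c,U \right)} = \left(1 + c\right) \left(4 - 16\right) = \left(1 + c\right) \left(-12\right) = -12 - 12 c$)
$\left(\frac{72 - 5}{38 + 22} + P{\left(v{\left(-4 \right)},11 \right)}\right)^{2} = \left(\frac{72 - 5}{38 + 22} - \left(12 + 12 \left(-4\right)^{2}\right)\right)^{2} = \left(\frac{67}{60} - 204\right)^{2} = \left(- \frac{12173}{60}\right)^{2} = \frac{148181929}{3600}$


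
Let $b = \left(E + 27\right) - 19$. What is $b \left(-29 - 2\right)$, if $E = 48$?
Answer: $-1736$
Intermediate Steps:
$b = 56$ ($b = \left(48 + 27\right) - 19 = 75 - 19 = 56$)
$b \left(-29 - 2\right) = 56 \left(-29 - 2\right) = 56 \left(-31\right) = -1736$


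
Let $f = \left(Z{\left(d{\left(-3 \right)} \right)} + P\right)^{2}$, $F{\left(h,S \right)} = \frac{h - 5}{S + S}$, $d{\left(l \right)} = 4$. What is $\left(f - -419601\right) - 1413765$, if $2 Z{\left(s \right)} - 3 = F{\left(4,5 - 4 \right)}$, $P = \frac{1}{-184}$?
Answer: $- \frac{33658363943}{33856} \approx -9.9416 \cdot 10^{5}$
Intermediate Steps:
$P = - \frac{1}{184} \approx -0.0054348$
$F{\left(h,S \right)} = \frac{-5 + h}{2 S}$
$Z{\left(s \right)} = \frac{5}{4}$ ($Z{\left(s \right)} = \frac{3}{2} + \frac{\frac{1}{2} \frac{1}{5 - 4} \left(-5 + 4\right)}{2} = \frac{3}{2} + \frac{\frac{1}{2} \cdot 1^{-1} \left(-1\right)}{2} = \frac{3}{2} + \frac{\frac{1}{2} \cdot 1 \left(-1\right)}{2} = \frac{3}{2} + \frac{1}{2} \left(- \frac{1}{2}\right) = \frac{3}{2} - \frac{1}{4} = \frac{5}{4}$)
$f = \frac{52441}{33856}$ ($f = \left(\frac{5}{4} - \frac{1}{184}\right)^{2} = \left(\frac{229}{184}\right)^{2} = \frac{52441}{33856} \approx 1.5489$)
$\left(f - -419601\right) - 1413765 = \left(\frac{52441}{33856} - -419601\right) - 1413765 = \left(\frac{52441}{33856} + 419601\right) - 1413765 = \frac{14206063897}{33856} - 1413765 = - \frac{33658363943}{33856}$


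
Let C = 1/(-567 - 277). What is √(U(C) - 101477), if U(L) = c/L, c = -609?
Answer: √412519 ≈ 642.28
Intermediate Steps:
C = -1/844 (C = 1/(-844) = -1/844 ≈ -0.0011848)
U(L) = -609/L
√(U(C) - 101477) = √(-609/(-1/844) - 101477) = √(-609*(-844) - 101477) = √(513996 - 101477) = √412519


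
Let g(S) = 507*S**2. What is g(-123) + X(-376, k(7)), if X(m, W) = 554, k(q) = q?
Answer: 7670957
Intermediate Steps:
g(-123) + X(-376, k(7)) = 507*(-123)**2 + 554 = 507*15129 + 554 = 7670403 + 554 = 7670957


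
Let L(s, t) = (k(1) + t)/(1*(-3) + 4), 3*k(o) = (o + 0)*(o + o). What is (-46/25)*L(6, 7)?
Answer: -1058/75 ≈ -14.107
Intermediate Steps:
k(o) = 2*o²/3 (k(o) = ((o + 0)*(o + o))/3 = (o*(2*o))/3 = (2*o²)/3 = 2*o²/3)
L(s, t) = ⅔ + t (L(s, t) = ((⅔)*1² + t)/(1*(-3) + 4) = ((⅔)*1 + t)/(-3 + 4) = (⅔ + t)/1 = (⅔ + t)*1 = ⅔ + t)
(-46/25)*L(6, 7) = (-46/25)*(⅔ + 7) = -46*1/25*(23/3) = -46/25*23/3 = -1058/75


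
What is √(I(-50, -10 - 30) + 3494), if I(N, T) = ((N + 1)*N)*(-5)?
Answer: 2*I*√2189 ≈ 93.573*I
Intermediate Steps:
I(N, T) = -5*N*(1 + N) (I(N, T) = ((1 + N)*N)*(-5) = (N*(1 + N))*(-5) = -5*N*(1 + N))
√(I(-50, -10 - 30) + 3494) = √(-5*(-50)*(1 - 50) + 3494) = √(-5*(-50)*(-49) + 3494) = √(-12250 + 3494) = √(-8756) = 2*I*√2189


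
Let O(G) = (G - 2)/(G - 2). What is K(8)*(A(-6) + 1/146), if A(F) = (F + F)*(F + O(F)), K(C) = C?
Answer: 35044/73 ≈ 480.05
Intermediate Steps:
O(G) = 1 (O(G) = (-2 + G)/(-2 + G) = 1)
A(F) = 2*F*(1 + F) (A(F) = (F + F)*(F + 1) = (2*F)*(1 + F) = 2*F*(1 + F))
K(8)*(A(-6) + 1/146) = 8*(2*(-6)*(1 - 6) + 1/146) = 8*(2*(-6)*(-5) + 1/146) = 8*(60 + 1/146) = 8*(8761/146) = 35044/73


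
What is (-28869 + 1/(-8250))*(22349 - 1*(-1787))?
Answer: -2874226521068/4125 ≈ -6.9678e+8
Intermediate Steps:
(-28869 + 1/(-8250))*(22349 - 1*(-1787)) = (-28869 - 1/8250)*(22349 + 1787) = -238169251/8250*24136 = -2874226521068/4125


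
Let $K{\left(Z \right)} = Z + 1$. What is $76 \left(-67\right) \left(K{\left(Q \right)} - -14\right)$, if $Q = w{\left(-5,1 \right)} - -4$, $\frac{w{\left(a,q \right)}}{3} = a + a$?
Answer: $56012$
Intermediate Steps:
$w{\left(a,q \right)} = 6 a$ ($w{\left(a,q \right)} = 3 \left(a + a\right) = 3 \cdot 2 a = 6 a$)
$Q = -26$ ($Q = 6 \left(-5\right) - -4 = -30 + 4 = -26$)
$K{\left(Z \right)} = 1 + Z$
$76 \left(-67\right) \left(K{\left(Q \right)} - -14\right) = 76 \left(-67\right) \left(\left(1 - 26\right) - -14\right) = - 5092 \left(-25 + 14\right) = \left(-5092\right) \left(-11\right) = 56012$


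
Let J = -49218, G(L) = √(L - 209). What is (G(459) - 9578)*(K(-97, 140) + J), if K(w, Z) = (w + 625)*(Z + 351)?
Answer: -2011667340 + 1050150*√10 ≈ -2.0083e+9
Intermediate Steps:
G(L) = √(-209 + L)
K(w, Z) = (351 + Z)*(625 + w) (K(w, Z) = (625 + w)*(351 + Z) = (351 + Z)*(625 + w))
(G(459) - 9578)*(K(-97, 140) + J) = (√(-209 + 459) - 9578)*((219375 + 351*(-97) + 625*140 + 140*(-97)) - 49218) = (√250 - 9578)*((219375 - 34047 + 87500 - 13580) - 49218) = (5*√10 - 9578)*(259248 - 49218) = (-9578 + 5*√10)*210030 = -2011667340 + 1050150*√10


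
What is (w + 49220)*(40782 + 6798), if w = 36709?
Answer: 4088501820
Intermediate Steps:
(w + 49220)*(40782 + 6798) = (36709 + 49220)*(40782 + 6798) = 85929*47580 = 4088501820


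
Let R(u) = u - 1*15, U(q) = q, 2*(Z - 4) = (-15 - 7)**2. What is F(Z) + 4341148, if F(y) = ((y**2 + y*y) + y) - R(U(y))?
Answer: 4462195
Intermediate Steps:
Z = 246 (Z = 4 + (-15 - 7)**2/2 = 4 + (1/2)*(-22)**2 = 4 + (1/2)*484 = 4 + 242 = 246)
R(u) = -15 + u (R(u) = u - 15 = -15 + u)
F(y) = 15 + 2*y**2 (F(y) = ((y**2 + y*y) + y) - (-15 + y) = ((y**2 + y**2) + y) + (15 - y) = (2*y**2 + y) + (15 - y) = (y + 2*y**2) + (15 - y) = 15 + 2*y**2)
F(Z) + 4341148 = (15 + 2*246**2) + 4341148 = (15 + 2*60516) + 4341148 = (15 + 121032) + 4341148 = 121047 + 4341148 = 4462195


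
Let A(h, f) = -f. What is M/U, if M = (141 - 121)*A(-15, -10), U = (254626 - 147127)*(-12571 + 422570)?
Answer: 200/44074482501 ≈ 4.5378e-9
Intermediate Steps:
U = 44074482501 (U = 107499*409999 = 44074482501)
M = 200 (M = (141 - 121)*(-1*(-10)) = 20*10 = 200)
M/U = 200/44074482501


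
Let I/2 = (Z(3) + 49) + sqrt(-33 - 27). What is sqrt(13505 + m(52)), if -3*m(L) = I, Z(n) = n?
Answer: sqrt(121233 - 12*I*sqrt(15))/3 ≈ 116.06 - 0.022247*I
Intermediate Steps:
I = 104 + 4*I*sqrt(15) (I = 2*((3 + 49) + sqrt(-33 - 27)) = 2*(52 + sqrt(-60)) = 2*(52 + 2*I*sqrt(15)) = 104 + 4*I*sqrt(15) ≈ 104.0 + 15.492*I)
m(L) = -104/3 - 4*I*sqrt(15)/3 (m(L) = -(104 + 4*I*sqrt(15))/3 = -104/3 - 4*I*sqrt(15)/3)
sqrt(13505 + m(52)) = sqrt(13505 + (-104/3 - 4*I*sqrt(15)/3)) = sqrt(40411/3 - 4*I*sqrt(15)/3)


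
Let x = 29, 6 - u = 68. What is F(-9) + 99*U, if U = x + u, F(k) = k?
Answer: -3276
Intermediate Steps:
u = -62 (u = 6 - 1*68 = 6 - 68 = -62)
U = -33 (U = 29 - 62 = -33)
F(-9) + 99*U = -9 + 99*(-33) = -9 - 3267 = -3276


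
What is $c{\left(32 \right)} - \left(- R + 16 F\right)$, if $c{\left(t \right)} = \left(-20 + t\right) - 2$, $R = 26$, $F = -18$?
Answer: $324$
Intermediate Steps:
$c{\left(t \right)} = -22 + t$
$c{\left(32 \right)} - \left(- R + 16 F\right) = \left(-22 + 32\right) + \left(26 - -288\right) = 10 + \left(26 + 288\right) = 10 + 314 = 324$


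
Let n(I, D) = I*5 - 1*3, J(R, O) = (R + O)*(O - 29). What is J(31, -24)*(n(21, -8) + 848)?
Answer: -352450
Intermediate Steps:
J(R, O) = (-29 + O)*(O + R) (J(R, O) = (O + R)*(-29 + O) = (-29 + O)*(O + R))
n(I, D) = -3 + 5*I (n(I, D) = 5*I - 3 = -3 + 5*I)
J(31, -24)*(n(21, -8) + 848) = ((-24)² - 29*(-24) - 29*31 - 24*31)*((-3 + 5*21) + 848) = (576 + 696 - 899 - 744)*((-3 + 105) + 848) = -371*(102 + 848) = -371*950 = -352450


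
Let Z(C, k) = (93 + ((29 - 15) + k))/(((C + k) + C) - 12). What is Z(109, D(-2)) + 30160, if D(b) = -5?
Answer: 2020754/67 ≈ 30161.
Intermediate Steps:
Z(C, k) = (107 + k)/(-12 + k + 2*C) (Z(C, k) = (93 + (14 + k))/((k + 2*C) - 12) = (107 + k)/(-12 + k + 2*C))
Z(109, D(-2)) + 30160 = (107 - 5)/(-12 - 5 + 2*109) + 30160 = 102/(-12 - 5 + 218) + 30160 = 102/201 + 30160 = (1/201)*102 + 30160 = 34/67 + 30160 = 2020754/67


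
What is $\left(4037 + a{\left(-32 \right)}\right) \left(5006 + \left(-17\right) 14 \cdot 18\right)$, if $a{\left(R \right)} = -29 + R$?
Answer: $2870672$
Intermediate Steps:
$\left(4037 + a{\left(-32 \right)}\right) \left(5006 + \left(-17\right) 14 \cdot 18\right) = \left(4037 - 61\right) \left(5006 + \left(-17\right) 14 \cdot 18\right) = \left(4037 - 61\right) \left(5006 - 4284\right) = 3976 \left(5006 - 4284\right) = 3976 \cdot 722 = 2870672$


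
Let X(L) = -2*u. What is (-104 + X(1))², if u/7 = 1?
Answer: 13924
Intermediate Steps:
u = 7 (u = 7*1 = 7)
X(L) = -14 (X(L) = -2*7 = -14)
(-104 + X(1))² = (-104 - 14)² = (-118)² = 13924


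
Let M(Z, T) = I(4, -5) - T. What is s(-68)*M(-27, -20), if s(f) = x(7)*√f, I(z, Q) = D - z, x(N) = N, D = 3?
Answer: 266*I*√17 ≈ 1096.7*I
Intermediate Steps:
I(z, Q) = 3 - z
M(Z, T) = -1 - T (M(Z, T) = (3 - 1*4) - T = (3 - 4) - T = -1 - T)
s(f) = 7*√f
s(-68)*M(-27, -20) = (7*√(-68))*(-1 - 1*(-20)) = (7*(2*I*√17))*(-1 + 20) = (14*I*√17)*19 = 266*I*√17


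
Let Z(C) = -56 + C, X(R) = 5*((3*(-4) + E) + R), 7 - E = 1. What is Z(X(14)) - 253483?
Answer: -253499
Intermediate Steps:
E = 6 (E = 7 - 1*1 = 7 - 1 = 6)
X(R) = -30 + 5*R (X(R) = 5*((3*(-4) + 6) + R) = 5*((-12 + 6) + R) = 5*(-6 + R) = -30 + 5*R)
Z(X(14)) - 253483 = (-56 + (-30 + 5*14)) - 253483 = (-56 + (-30 + 70)) - 253483 = (-56 + 40) - 253483 = -16 - 253483 = -253499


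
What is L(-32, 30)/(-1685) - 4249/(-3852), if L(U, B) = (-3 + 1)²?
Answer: 7144157/6490620 ≈ 1.1007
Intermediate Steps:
L(U, B) = 4 (L(U, B) = (-2)² = 4)
L(-32, 30)/(-1685) - 4249/(-3852) = 4/(-1685) - 4249/(-3852) = 4*(-1/1685) - 4249*(-1/3852) = -4/1685 + 4249/3852 = 7144157/6490620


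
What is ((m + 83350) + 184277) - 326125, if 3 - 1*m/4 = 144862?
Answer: -637934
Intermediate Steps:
m = -579436 (m = 12 - 4*144862 = 12 - 579448 = -579436)
((m + 83350) + 184277) - 326125 = ((-579436 + 83350) + 184277) - 326125 = (-496086 + 184277) - 326125 = -311809 - 326125 = -637934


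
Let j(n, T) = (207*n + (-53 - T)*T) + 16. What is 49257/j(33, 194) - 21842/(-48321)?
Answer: -1483074715/1984591791 ≈ -0.74729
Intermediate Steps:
j(n, T) = 16 + 207*n + T*(-53 - T) (j(n, T) = (207*n + T*(-53 - T)) + 16 = 16 + 207*n + T*(-53 - T))
49257/j(33, 194) - 21842/(-48321) = 49257/(16 - 1*194² - 53*194 + 207*33) - 21842/(-48321) = 49257/(16 - 1*37636 - 10282 + 6831) - 21842*(-1/48321) = 49257/(16 - 37636 - 10282 + 6831) + 21842/48321 = 49257/(-41071) + 21842/48321 = 49257*(-1/41071) + 21842/48321 = -49257/41071 + 21842/48321 = -1483074715/1984591791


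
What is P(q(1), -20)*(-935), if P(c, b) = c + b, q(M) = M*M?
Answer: 17765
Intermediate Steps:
q(M) = M²
P(c, b) = b + c
P(q(1), -20)*(-935) = (-20 + 1²)*(-935) = (-20 + 1)*(-935) = -19*(-935) = 17765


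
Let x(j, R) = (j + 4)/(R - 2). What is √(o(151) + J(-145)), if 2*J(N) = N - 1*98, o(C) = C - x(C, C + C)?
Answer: √26085/30 ≈ 5.3836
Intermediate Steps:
x(j, R) = (4 + j)/(-2 + R)
o(C) = C - (4 + C)/(-2 + 2*C) (o(C) = C - (4 + C)/(-2 + (C + C)) = C - (4 + C)/(-2 + 2*C))
J(N) = -49 + N/2 (J(N) = (N - 1*98)/2 = (N - 98)/2 = (-98 + N)/2 = -49 + N/2)
√(o(151) + J(-145)) = √((-2 - ½*151 + 151*(-1 + 151))/(-1 + 151) + (-49 + (½)*(-145))) = √((-2 - 151/2 + 151*150)/150 + (-49 - 145/2)) = √((-2 - 151/2 + 22650)/150 - 243/2) = √((1/150)*(45145/2) - 243/2) = √(9029/60 - 243/2) = √(1739/60) = √26085/30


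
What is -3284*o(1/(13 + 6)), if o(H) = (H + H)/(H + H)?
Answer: -3284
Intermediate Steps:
o(H) = 1 (o(H) = (2*H)/((2*H)) = (2*H)*(1/(2*H)) = 1)
-3284*o(1/(13 + 6)) = -3284*1 = -3284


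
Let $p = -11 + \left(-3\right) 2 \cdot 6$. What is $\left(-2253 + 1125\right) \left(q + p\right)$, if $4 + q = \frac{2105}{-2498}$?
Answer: $\frac{73039692}{1249} \approx 58479.0$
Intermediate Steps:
$q = - \frac{12097}{2498}$ ($q = -4 + \frac{2105}{-2498} = -4 + 2105 \left(- \frac{1}{2498}\right) = -4 - \frac{2105}{2498} = - \frac{12097}{2498} \approx -4.8427$)
$p = -47$ ($p = -11 - 36 = -47$)
$\left(-2253 + 1125\right) \left(q + p\right) = \left(-2253 + 1125\right) \left(- \frac{12097}{2498} - 47\right) = \left(-1128\right) \left(- \frac{129503}{2498}\right) = \frac{73039692}{1249}$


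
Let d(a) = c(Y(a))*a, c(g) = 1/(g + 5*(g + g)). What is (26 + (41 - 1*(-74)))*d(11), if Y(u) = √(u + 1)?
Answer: 47*√3/2 ≈ 40.703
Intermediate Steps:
Y(u) = √(1 + u)
c(g) = 1/(11*g) (c(g) = 1/(g + 5*(2*g)) = 1/(g + 10*g) = 1/(11*g))
d(a) = a/(11*√(1 + a)) (d(a) = (1/(11*(√(1 + a))))*a = (1/(11*√(1 + a)))*a = a/(11*√(1 + a)))
(26 + (41 - 1*(-74)))*d(11) = (26 + (41 - 1*(-74)))*((1/11)*11/√(1 + 11)) = (26 + (41 + 74))*((1/11)*11/√12) = (26 + 115)*((1/11)*11*(√3/6)) = 141*(√3/6) = 47*√3/2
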